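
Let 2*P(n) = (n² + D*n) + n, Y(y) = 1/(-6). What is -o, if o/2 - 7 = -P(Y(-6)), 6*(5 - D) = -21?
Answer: -140/9 ≈ -15.556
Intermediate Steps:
D = 17/2 (D = 5 - ⅙*(-21) = 5 + 7/2 = 17/2 ≈ 8.5000)
Y(y) = -⅙
P(n) = n²/2 + 19*n/4 (P(n) = ((n² + 17*n/2) + n)/2 = (n² + 19*n/2)/2 = n²/2 + 19*n/4)
o = 140/9 (o = 14 + 2*(-(-1)*(19 + 2*(-⅙))/(4*6)) = 14 + 2*(-(-1)*(19 - ⅓)/(4*6)) = 14 + 2*(-(-1)*56/(4*6*3)) = 14 + 2*(-1*(-7/9)) = 14 + 2*(7/9) = 14 + 14/9 = 140/9 ≈ 15.556)
-o = -1*140/9 = -140/9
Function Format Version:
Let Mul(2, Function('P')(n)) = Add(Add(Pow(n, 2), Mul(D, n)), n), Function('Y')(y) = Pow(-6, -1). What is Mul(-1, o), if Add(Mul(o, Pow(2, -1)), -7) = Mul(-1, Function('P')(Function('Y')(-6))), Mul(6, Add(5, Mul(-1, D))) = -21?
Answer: Rational(-140, 9) ≈ -15.556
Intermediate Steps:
D = Rational(17, 2) (D = Add(5, Mul(Rational(-1, 6), -21)) = Add(5, Rational(7, 2)) = Rational(17, 2) ≈ 8.5000)
Function('Y')(y) = Rational(-1, 6)
Function('P')(n) = Add(Mul(Rational(1, 2), Pow(n, 2)), Mul(Rational(19, 4), n)) (Function('P')(n) = Mul(Rational(1, 2), Add(Add(Pow(n, 2), Mul(Rational(17, 2), n)), n)) = Mul(Rational(1, 2), Add(Pow(n, 2), Mul(Rational(19, 2), n))) = Add(Mul(Rational(1, 2), Pow(n, 2)), Mul(Rational(19, 4), n)))
o = Rational(140, 9) (o = Add(14, Mul(2, Mul(-1, Mul(Rational(1, 4), Rational(-1, 6), Add(19, Mul(2, Rational(-1, 6))))))) = Add(14, Mul(2, Mul(-1, Mul(Rational(1, 4), Rational(-1, 6), Add(19, Rational(-1, 3)))))) = Add(14, Mul(2, Mul(-1, Mul(Rational(1, 4), Rational(-1, 6), Rational(56, 3))))) = Add(14, Mul(2, Mul(-1, Rational(-7, 9)))) = Add(14, Mul(2, Rational(7, 9))) = Add(14, Rational(14, 9)) = Rational(140, 9) ≈ 15.556)
Mul(-1, o) = Mul(-1, Rational(140, 9)) = Rational(-140, 9)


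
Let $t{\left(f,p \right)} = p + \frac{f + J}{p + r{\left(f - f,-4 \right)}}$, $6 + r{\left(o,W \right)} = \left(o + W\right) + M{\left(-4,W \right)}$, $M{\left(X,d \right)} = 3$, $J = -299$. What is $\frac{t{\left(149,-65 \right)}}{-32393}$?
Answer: $\frac{755}{388716} \approx 0.0019423$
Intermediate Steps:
$r{\left(o,W \right)} = -3 + W + o$ ($r{\left(o,W \right)} = -6 + \left(\left(o + W\right) + 3\right) = -6 + \left(\left(W + o\right) + 3\right) = -6 + \left(3 + W + o\right) = -3 + W + o$)
$t{\left(f,p \right)} = p + \frac{-299 + f}{-7 + p}$ ($t{\left(f,p \right)} = p + \frac{f - 299}{p - 7} = p + \frac{-299 + f}{p - 7} = p + \frac{-299 + f}{-7 + p}$)
$\frac{t{\left(149,-65 \right)}}{-32393} = \frac{\frac{1}{-7 - 65} \left(-299 + 149 + \left(-65\right)^{2} - -455\right)}{-32393} = \frac{-299 + 149 + 4225 + 455}{-72} \left(- \frac{1}{32393}\right) = \left(- \frac{1}{72}\right) 4530 \left(- \frac{1}{32393}\right) = \left(- \frac{755}{12}\right) \left(- \frac{1}{32393}\right) = \frac{755}{388716}$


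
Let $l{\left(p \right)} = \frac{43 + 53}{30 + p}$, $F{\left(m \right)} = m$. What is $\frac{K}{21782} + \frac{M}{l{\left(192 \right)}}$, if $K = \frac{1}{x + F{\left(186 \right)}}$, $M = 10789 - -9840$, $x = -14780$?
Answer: $\frac{60658547155167}{1271546032} \approx 47705.0$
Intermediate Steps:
$l{\left(p \right)} = \frac{96}{30 + p}$
$M = 20629$ ($M = 10789 + 9840 = 20629$)
$K = - \frac{1}{14594}$ ($K = \frac{1}{-14780 + 186} = \frac{1}{-14594} = - \frac{1}{14594} \approx -6.8521 \cdot 10^{-5}$)
$\frac{K}{21782} + \frac{M}{l{\left(192 \right)}} = - \frac{1}{14594 \cdot 21782} + \frac{20629}{96 \frac{1}{30 + 192}} = \left(- \frac{1}{14594}\right) \frac{1}{21782} + \frac{20629}{96 \cdot \frac{1}{222}} = - \frac{1}{317886508} + \frac{20629}{96 \cdot \frac{1}{222}} = - \frac{1}{317886508} + \frac{20629}{\frac{16}{37}} = - \frac{1}{317886508} + 20629 \cdot \frac{37}{16} = - \frac{1}{317886508} + \frac{763273}{16} = \frac{60658547155167}{1271546032}$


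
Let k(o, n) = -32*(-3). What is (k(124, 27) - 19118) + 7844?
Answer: -11178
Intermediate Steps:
k(o, n) = 96
(k(124, 27) - 19118) + 7844 = (96 - 19118) + 7844 = -19022 + 7844 = -11178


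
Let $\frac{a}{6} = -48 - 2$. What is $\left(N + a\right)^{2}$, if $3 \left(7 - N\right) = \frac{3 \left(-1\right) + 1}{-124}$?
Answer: $\frac{2970141001}{34596} \approx 85852.0$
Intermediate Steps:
$N = \frac{1301}{186}$ ($N = 7 - \frac{\left(3 \left(-1\right) + 1\right) \frac{1}{-124}}{3} = 7 - \frac{\left(-3 + 1\right) \left(- \frac{1}{124}\right)}{3} = 7 - \frac{\left(-2\right) \left(- \frac{1}{124}\right)}{3} = 7 - \frac{1}{186} = \frac{1301}{186} \approx 6.9946$)
$a = -300$ ($a = 6 \left(-48 - 2\right) = 6 \left(-50\right) = -300$)
$\left(N + a\right)^{2} = \left(\frac{1301}{186} - 300\right)^{2} = \left(- \frac{54499}{186}\right)^{2} = \frac{2970141001}{34596}$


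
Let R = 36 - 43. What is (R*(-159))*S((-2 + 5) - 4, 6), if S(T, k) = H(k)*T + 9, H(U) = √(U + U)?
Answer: 10017 - 2226*√3 ≈ 6161.5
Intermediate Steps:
H(U) = √2*√U (H(U) = √(2*U) = √2*√U)
S(T, k) = 9 + T*√2*√k (S(T, k) = (√2*√k)*T + 9 = T*√2*√k + 9 = 9 + T*√2*√k)
R = -7
(R*(-159))*S((-2 + 5) - 4, 6) = (-7*(-159))*(9 + ((-2 + 5) - 4)*√2*√6) = 1113*(9 + (3 - 4)*√2*√6) = 1113*(9 - √2*√6) = 1113*(9 - 2*√3) = 10017 - 2226*√3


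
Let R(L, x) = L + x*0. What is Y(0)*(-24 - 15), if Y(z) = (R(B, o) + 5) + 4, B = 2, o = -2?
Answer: -429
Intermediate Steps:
R(L, x) = L (R(L, x) = L + 0 = L)
Y(z) = 11 (Y(z) = (2 + 5) + 4 = 7 + 4 = 11)
Y(0)*(-24 - 15) = 11*(-24 - 15) = 11*(-39) = -429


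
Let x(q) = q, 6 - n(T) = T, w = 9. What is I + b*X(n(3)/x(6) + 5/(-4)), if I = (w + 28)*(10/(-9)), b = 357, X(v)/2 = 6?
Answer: 38186/9 ≈ 4242.9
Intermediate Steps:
n(T) = 6 - T
X(v) = 12 (X(v) = 2*6 = 12)
I = -370/9 (I = (9 + 28)*(10/(-9)) = 37*(10*(-⅑)) = 37*(-10/9) = -370/9 ≈ -41.111)
I + b*X(n(3)/x(6) + 5/(-4)) = -370/9 + 357*12 = -370/9 + 4284 = 38186/9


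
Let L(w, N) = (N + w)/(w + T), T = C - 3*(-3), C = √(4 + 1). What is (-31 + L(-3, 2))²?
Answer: 935094/961 - 1934*√5/961 ≈ 968.54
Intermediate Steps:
C = √5 ≈ 2.2361
T = 9 + √5 (T = √5 - 3*(-3) = √5 + 9 = 9 + √5 ≈ 11.236)
L(w, N) = (N + w)/(9 + w + √5) (L(w, N) = (N + w)/(w + (9 + √5)) = (N + w)/(9 + w + √5))
(-31 + L(-3, 2))² = (-31 + (2 - 3)/(9 - 3 + √5))² = (-31 - 1/(6 + √5))²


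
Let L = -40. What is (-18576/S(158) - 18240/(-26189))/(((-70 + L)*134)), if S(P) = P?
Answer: 60450618/7624010735 ≈ 0.0079290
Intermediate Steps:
(-18576/S(158) - 18240/(-26189))/(((-70 + L)*134)) = (-18576/158 - 18240/(-26189))/(((-70 - 40)*134)) = (-18576*1/158 - 18240*(-1/26189))/((-110*134)) = (-9288/79 + 18240/26189)/(-14740) = -241802472/2068931*(-1/14740) = 60450618/7624010735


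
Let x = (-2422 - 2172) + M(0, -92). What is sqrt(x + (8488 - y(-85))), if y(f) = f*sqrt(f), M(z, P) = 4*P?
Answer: sqrt(3526 + 85*I*sqrt(85)) ≈ 59.741 + 6.5588*I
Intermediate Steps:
y(f) = f**(3/2)
x = -4962 (x = (-2422 - 2172) + 4*(-92) = -4594 - 368 = -4962)
sqrt(x + (8488 - y(-85))) = sqrt(-4962 + (8488 - (-85)**(3/2))) = sqrt(-4962 + (8488 - (-85)*I*sqrt(85))) = sqrt(-4962 + (8488 + 85*I*sqrt(85))) = sqrt(3526 + 85*I*sqrt(85))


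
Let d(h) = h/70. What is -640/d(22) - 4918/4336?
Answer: -48590249/23848 ≈ -2037.5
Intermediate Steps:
d(h) = h/70 (d(h) = h*(1/70) = h/70)
-640/d(22) - 4918/4336 = -640/((1/70)*22) - 4918/4336 = -640/11/35 - 4918*1/4336 = -640*35/11 - 2459/2168 = -22400/11 - 2459/2168 = -48590249/23848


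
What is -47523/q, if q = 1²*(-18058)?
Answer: 47523/18058 ≈ 2.6317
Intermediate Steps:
q = -18058 (q = 1*(-18058) = -18058)
-47523/q = -47523/(-18058) = -47523*(-1/18058) = 47523/18058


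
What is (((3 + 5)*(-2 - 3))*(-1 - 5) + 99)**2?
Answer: 114921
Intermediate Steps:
(((3 + 5)*(-2 - 3))*(-1 - 5) + 99)**2 = ((8*(-5))*(-6) + 99)**2 = (-40*(-6) + 99)**2 = (240 + 99)**2 = 339**2 = 114921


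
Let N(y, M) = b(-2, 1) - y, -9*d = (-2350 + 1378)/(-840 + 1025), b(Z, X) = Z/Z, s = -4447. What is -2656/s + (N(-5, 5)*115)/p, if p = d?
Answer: 94657733/80046 ≈ 1182.5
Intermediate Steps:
b(Z, X) = 1
d = 108/185 (d = -(-2350 + 1378)/(9*(-840 + 1025)) = -(-108)/185 = -1/9*(-972/185) = 108/185 ≈ 0.58378)
N(y, M) = 1 - y
p = 108/185 ≈ 0.58378
-2656/s + (N(-5, 5)*115)/p = -2656/(-4447) + ((1 - 1*(-5))*115)/(108/185) = -2656*(-1/4447) + ((1 + 5)*115)*(185/108) = 2656/4447 + (6*115)*(185/108) = 2656/4447 + 690*(185/108) = 2656/4447 + 21275/18 = 94657733/80046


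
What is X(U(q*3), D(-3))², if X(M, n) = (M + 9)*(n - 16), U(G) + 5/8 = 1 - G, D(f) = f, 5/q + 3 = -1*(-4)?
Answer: 731025/64 ≈ 11422.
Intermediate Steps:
q = 5 (q = 5/(-3 - 1*(-4)) = 5/(-3 + 4) = 5/1 = 5*1 = 5)
U(G) = 3/8 - G (U(G) = -5/8 + (1 - G) = 3/8 - G)
X(M, n) = (-16 + n)*(9 + M) (X(M, n) = (9 + M)*(-16 + n) = (-16 + n)*(9 + M))
X(U(q*3), D(-3))² = (-144 - 16*(3/8 - 5*3) + 9*(-3) + (3/8 - 5*3)*(-3))² = (-144 - 16*(3/8 - 1*15) - 27 + (3/8 - 1*15)*(-3))² = (-144 - 16*(3/8 - 15) - 27 + (3/8 - 15)*(-3))² = (-144 - 16*(-117/8) - 27 - 117/8*(-3))² = (-144 + 234 - 27 + 351/8)² = (855/8)² = 731025/64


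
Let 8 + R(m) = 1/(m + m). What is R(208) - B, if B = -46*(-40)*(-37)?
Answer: 28317953/416 ≈ 68072.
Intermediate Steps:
R(m) = -8 + 1/(2*m) (R(m) = -8 + 1/(m + m) = -8 + 1/(2*m))
B = -68080 (B = 1840*(-37) = -68080)
R(208) - B = (-8 + (1/2)/208) - 1*(-68080) = (-8 + (1/2)*(1/208)) + 68080 = (-8 + 1/416) + 68080 = -3327/416 + 68080 = 28317953/416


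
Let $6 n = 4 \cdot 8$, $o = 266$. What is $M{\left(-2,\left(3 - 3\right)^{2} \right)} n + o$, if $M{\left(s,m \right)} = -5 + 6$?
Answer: $\frac{814}{3} \approx 271.33$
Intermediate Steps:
$M{\left(s,m \right)} = 1$
$n = \frac{16}{3}$ ($n = \frac{4 \cdot 8}{6} = \frac{1}{6} \cdot 32 = \frac{16}{3} \approx 5.3333$)
$M{\left(-2,\left(3 - 3\right)^{2} \right)} n + o = 1 \cdot \frac{16}{3} + 266 = \frac{16}{3} + 266 = \frac{814}{3}$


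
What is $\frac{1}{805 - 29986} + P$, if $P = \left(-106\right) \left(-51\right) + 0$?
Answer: $\frac{157752485}{29181} \approx 5406.0$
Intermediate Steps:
$P = 5406$ ($P = 5406 + 0 = 5406$)
$\frac{1}{805 - 29986} + P = \frac{1}{805 - 29986} + 5406 = \frac{1}{-29181} + 5406 = - \frac{1}{29181} + 5406 = \frac{157752485}{29181}$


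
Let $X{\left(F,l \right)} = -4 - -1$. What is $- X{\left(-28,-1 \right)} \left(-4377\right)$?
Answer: $-13131$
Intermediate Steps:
$X{\left(F,l \right)} = -3$ ($X{\left(F,l \right)} = -4 + 1 = -3$)
$- X{\left(-28,-1 \right)} \left(-4377\right) = - \left(-3\right) \left(-4377\right) = \left(-1\right) 13131 = -13131$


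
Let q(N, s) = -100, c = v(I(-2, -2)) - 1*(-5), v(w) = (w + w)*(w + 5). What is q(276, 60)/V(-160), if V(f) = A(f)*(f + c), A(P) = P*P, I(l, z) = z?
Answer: 1/42752 ≈ 2.3391e-5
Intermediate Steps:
v(w) = 2*w*(5 + w) (v(w) = (2*w)*(5 + w) = 2*w*(5 + w))
c = -7 (c = 2*(-2)*(5 - 2) - 1*(-5) = 2*(-2)*3 + 5 = -12 + 5 = -7)
A(P) = P²
V(f) = f²*(-7 + f) (V(f) = f²*(f - 7) = f²*(-7 + f))
q(276, 60)/V(-160) = -100*1/(25600*(-7 - 160)) = -100/(25600*(-167)) = -100/(-4275200) = -100*(-1/4275200) = 1/42752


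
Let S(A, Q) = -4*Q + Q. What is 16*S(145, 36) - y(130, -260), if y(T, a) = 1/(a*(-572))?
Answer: -256988161/148720 ≈ -1728.0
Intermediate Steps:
S(A, Q) = -3*Q
y(T, a) = -1/(572*a) (y(T, a) = -1/572/a = -1/(572*a))
16*S(145, 36) - y(130, -260) = 16*(-3*36) - (-1)/(572*(-260)) = 16*(-108) - (-1)*(-1)/(572*260) = -1728 - 1*1/148720 = -1728 - 1/148720 = -256988161/148720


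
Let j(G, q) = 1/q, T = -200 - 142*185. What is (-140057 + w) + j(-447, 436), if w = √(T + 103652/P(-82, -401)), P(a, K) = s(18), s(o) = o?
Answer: -61064851/436 + 2*I*√46601/3 ≈ -1.4006e+5 + 143.92*I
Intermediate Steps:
P(a, K) = 18
T = -26470 (T = -200 - 26270 = -26470)
w = 2*I*√46601/3 (w = √(-26470 + 103652/18) = √(-26470 + 103652*(1/18)) = √(-26470 + 51826/9) = √(-186404/9) = 2*I*√46601/3 ≈ 143.92*I)
(-140057 + w) + j(-447, 436) = (-140057 + 2*I*√46601/3) + 1/436 = -61064851/436 + 2*I*√46601/3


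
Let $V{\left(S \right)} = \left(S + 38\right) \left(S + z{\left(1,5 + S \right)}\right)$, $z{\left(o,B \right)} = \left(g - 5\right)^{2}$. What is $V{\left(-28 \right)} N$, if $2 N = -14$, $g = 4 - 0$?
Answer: $1890$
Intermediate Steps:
$g = 4$ ($g = 4 + 0 = 4$)
$N = -7$ ($N = \frac{1}{2} \left(-14\right) = -7$)
$z{\left(o,B \right)} = 1$ ($z{\left(o,B \right)} = \left(4 - 5\right)^{2} = \left(-1\right)^{2} = 1$)
$V{\left(S \right)} = \left(1 + S\right) \left(38 + S\right)$ ($V{\left(S \right)} = \left(S + 38\right) \left(S + 1\right) = \left(38 + S\right) \left(1 + S\right) = \left(1 + S\right) \left(38 + S\right)$)
$V{\left(-28 \right)} N = \left(38 + \left(-28\right)^{2} + 39 \left(-28\right)\right) \left(-7\right) = \left(38 + 784 - 1092\right) \left(-7\right) = \left(-270\right) \left(-7\right) = 1890$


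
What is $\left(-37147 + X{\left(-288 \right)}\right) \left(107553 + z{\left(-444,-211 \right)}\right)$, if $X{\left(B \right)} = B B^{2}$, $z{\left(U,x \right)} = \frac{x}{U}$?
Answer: $- \frac{1142509208596117}{444} \approx -2.5732 \cdot 10^{12}$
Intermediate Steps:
$X{\left(B \right)} = B^{3}$
$\left(-37147 + X{\left(-288 \right)}\right) \left(107553 + z{\left(-444,-211 \right)}\right) = \left(-37147 + \left(-288\right)^{3}\right) \left(107553 - \frac{211}{-444}\right) = \left(-37147 - 23887872\right) \left(107553 - - \frac{211}{444}\right) = - 23925019 \left(107553 + \frac{211}{444}\right) = \left(-23925019\right) \frac{47753743}{444} = - \frac{1142509208596117}{444}$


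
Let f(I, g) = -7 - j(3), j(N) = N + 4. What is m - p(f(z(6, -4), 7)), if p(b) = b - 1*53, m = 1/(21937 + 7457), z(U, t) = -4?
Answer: 1969399/29394 ≈ 67.000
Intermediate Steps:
j(N) = 4 + N
f(I, g) = -14 (f(I, g) = -7 - (4 + 3) = -7 - 1*7 = -7 - 7 = -14)
m = 1/29394 ≈ 3.4021e-5
p(b) = -53 + b (p(b) = b - 53 = -53 + b)
m - p(f(z(6, -4), 7)) = 1/29394 - (-53 - 14) = 1/29394 - 1*(-67) = 1/29394 + 67 = 1969399/29394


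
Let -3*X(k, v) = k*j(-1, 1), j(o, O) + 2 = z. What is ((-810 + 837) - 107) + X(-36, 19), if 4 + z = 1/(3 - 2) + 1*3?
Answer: -104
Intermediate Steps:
z = 0 (z = -4 + (1/(3 - 2) + 1*3) = -4 + (1/1 + 3) = -4 + (1 + 3) = -4 + 4 = 0)
j(o, O) = -2 (j(o, O) = -2 + 0 = -2)
X(k, v) = 2*k/3 (X(k, v) = -k*(-2)/3 = -(-2)*k/3 = 2*k/3)
((-810 + 837) - 107) + X(-36, 19) = ((-810 + 837) - 107) + (2/3)*(-36) = (27 - 107) - 24 = -80 - 24 = -104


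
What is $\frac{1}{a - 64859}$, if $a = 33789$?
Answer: $- \frac{1}{31070} \approx -3.2185 \cdot 10^{-5}$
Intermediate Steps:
$\frac{1}{a - 64859} = \frac{1}{33789 - 64859} = \frac{1}{-31070} = - \frac{1}{31070}$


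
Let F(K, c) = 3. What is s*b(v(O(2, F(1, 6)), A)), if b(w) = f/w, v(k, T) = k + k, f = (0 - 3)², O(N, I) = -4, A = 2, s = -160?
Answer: 180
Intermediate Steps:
f = 9 (f = (-3)² = 9)
v(k, T) = 2*k
b(w) = 9/w
s*b(v(O(2, F(1, 6)), A)) = -1440/(2*(-4)) = -1440/(-8) = -1440*(-1)/8 = -160*(-9/8) = 180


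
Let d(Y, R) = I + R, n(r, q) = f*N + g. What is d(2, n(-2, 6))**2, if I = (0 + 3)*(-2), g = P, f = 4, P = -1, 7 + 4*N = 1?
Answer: 169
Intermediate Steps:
N = -3/2 (N = -7/4 + (1/4)*1 = -7/4 + 1/4 = -3/2 ≈ -1.5000)
g = -1
I = -6 (I = 3*(-2) = -6)
n(r, q) = -7 (n(r, q) = 4*(-3/2) - 1 = -6 - 1 = -7)
d(Y, R) = -6 + R
d(2, n(-2, 6))**2 = (-6 - 7)**2 = (-13)**2 = 169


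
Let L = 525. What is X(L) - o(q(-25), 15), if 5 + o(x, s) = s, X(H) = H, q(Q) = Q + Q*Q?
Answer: 515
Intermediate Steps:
q(Q) = Q + Q**2
o(x, s) = -5 + s
X(L) - o(q(-25), 15) = 525 - (-5 + 15) = 525 - 1*10 = 525 - 10 = 515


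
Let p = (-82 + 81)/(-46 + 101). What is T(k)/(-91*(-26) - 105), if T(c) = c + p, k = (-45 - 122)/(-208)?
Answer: 8977/25865840 ≈ 0.00034706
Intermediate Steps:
k = 167/208 (k = -167*(-1/208) = 167/208 ≈ 0.80289)
p = -1/55 ≈ -0.018182
T(c) = -1/55 + c (T(c) = c - 1/55 = -1/55 + c)
T(k)/(-91*(-26) - 105) = (-1/55 + 167/208)/(-91*(-26) - 105) = 8977/(11440*(2366 - 105)) = (8977/11440)/2261 = (8977/11440)*(1/2261) = 8977/25865840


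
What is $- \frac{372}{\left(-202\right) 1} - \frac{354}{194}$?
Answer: $\frac{165}{9797} \approx 0.016842$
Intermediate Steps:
$- \frac{372}{\left(-202\right) 1} - \frac{354}{194} = - \frac{372}{-202} - \frac{177}{97} = \left(-372\right) \left(- \frac{1}{202}\right) - \frac{177}{97} = \frac{186}{101} - \frac{177}{97} = \frac{165}{9797}$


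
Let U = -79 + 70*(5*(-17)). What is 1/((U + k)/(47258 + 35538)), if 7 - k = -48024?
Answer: 41398/21001 ≈ 1.9712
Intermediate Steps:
k = 48031 (k = 7 - 1*(-48024) = 7 + 48024 = 48031)
U = -6029 (U = -79 + 70*(-85) = -79 - 5950 = -6029)
1/((U + k)/(47258 + 35538)) = 1/((-6029 + 48031)/(47258 + 35538)) = 1/(42002/82796) = 1/(42002*(1/82796)) = 1/(21001/41398) = 41398/21001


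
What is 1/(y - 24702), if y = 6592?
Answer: -1/18110 ≈ -5.5218e-5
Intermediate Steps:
1/(y - 24702) = 1/(6592 - 24702) = 1/(-18110) = -1/18110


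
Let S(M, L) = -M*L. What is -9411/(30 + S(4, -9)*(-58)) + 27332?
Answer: 18752889/686 ≈ 27337.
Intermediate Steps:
S(M, L) = -L*M
-9411/(30 + S(4, -9)*(-58)) + 27332 = -9411/(30 - 1*(-9)*4*(-58)) + 27332 = -9411/(30 + 36*(-58)) + 27332 = -9411/(30 - 2088) + 27332 = -9411/(-2058) + 27332 = -9411*(-1/2058) + 27332 = 3137/686 + 27332 = 18752889/686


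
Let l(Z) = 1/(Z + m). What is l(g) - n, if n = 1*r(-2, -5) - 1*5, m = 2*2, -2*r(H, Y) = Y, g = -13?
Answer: 43/18 ≈ 2.3889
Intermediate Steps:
r(H, Y) = -Y/2
m = 4
l(Z) = 1/(4 + Z) (l(Z) = 1/(Z + 4) = 1/(4 + Z))
n = -5/2 (n = 1*(-1/2*(-5)) - 1*5 = 1*(5/2) - 5 = 5/2 - 5 = -5/2 ≈ -2.5000)
l(g) - n = 1/(4 - 13) - 1*(-5/2) = 1/(-9) + 5/2 = -1/9 + 5/2 = 43/18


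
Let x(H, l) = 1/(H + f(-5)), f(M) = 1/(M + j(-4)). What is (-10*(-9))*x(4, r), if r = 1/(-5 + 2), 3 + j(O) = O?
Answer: 1080/47 ≈ 22.979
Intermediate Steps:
j(O) = -3 + O
r = -1/3 (r = 1/(-3) = -1/3 ≈ -0.33333)
f(M) = 1/(-7 + M) (f(M) = 1/(M + (-3 - 4)) = 1/(M - 7) = 1/(-7 + M))
x(H, l) = 1/(-1/12 + H) (x(H, l) = 1/(H + 1/(-7 - 5)) = 1/(H + 1/(-12)) = 1/(H - 1/12) = 1/(-1/12 + H))
(-10*(-9))*x(4, r) = (-10*(-9))*(12/(-1 + 12*4)) = 90*(12/(-1 + 48)) = 90*(12/47) = 1080/47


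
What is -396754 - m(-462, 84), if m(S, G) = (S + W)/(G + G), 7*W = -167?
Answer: -466579303/1176 ≈ -3.9675e+5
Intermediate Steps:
W = -167/7 (W = (⅐)*(-167) = -167/7 ≈ -23.857)
m(S, G) = (-167/7 + S)/(2*G) (m(S, G) = (S - 167/7)/(G + G) = (-167/7 + S)/((2*G)) = (-167/7 + S)*(1/(2*G)) = (-167/7 + S)/(2*G))
-396754 - m(-462, 84) = -396754 - (-167 + 7*(-462))/(14*84) = -396754 - (-167 - 3234)/(14*84) = -396754 - (-3401)/(14*84) = -396754 - 1*(-3401/1176) = -396754 + 3401/1176 = -466579303/1176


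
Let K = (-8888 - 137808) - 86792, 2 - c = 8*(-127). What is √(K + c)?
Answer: 9*I*√2870 ≈ 482.15*I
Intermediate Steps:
c = 1018 (c = 2 - 8*(-127) = 2 - 1*(-1016) = 2 + 1016 = 1018)
K = -233488 (K = -146696 - 86792 = -233488)
√(K + c) = √(-233488 + 1018) = √(-232470) = 9*I*√2870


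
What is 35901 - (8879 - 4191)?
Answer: 31213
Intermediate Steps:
35901 - (8879 - 4191) = 35901 - 1*4688 = 35901 - 4688 = 31213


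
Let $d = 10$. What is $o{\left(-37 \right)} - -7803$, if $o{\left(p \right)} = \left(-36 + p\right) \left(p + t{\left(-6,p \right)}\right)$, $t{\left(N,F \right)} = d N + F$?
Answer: $17585$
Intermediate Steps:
$t{\left(N,F \right)} = F + 10 N$ ($t{\left(N,F \right)} = 10 N + F = F + 10 N$)
$o{\left(p \right)} = \left(-60 + 2 p\right) \left(-36 + p\right)$ ($o{\left(p \right)} = \left(-36 + p\right) \left(p + \left(p + 10 \left(-6\right)\right)\right) = \left(-36 + p\right) \left(p + \left(p - 60\right)\right) = \left(-36 + p\right) \left(p + \left(-60 + p\right)\right) = \left(-36 + p\right) \left(-60 + 2 p\right) = \left(-60 + 2 p\right) \left(-36 + p\right)$)
$o{\left(-37 \right)} - -7803 = \left(2160 - -4884 + 2 \left(-37\right)^{2}\right) - -7803 = \left(2160 + 4884 + 2 \cdot 1369\right) + 7803 = \left(2160 + 4884 + 2738\right) + 7803 = 9782 + 7803 = 17585$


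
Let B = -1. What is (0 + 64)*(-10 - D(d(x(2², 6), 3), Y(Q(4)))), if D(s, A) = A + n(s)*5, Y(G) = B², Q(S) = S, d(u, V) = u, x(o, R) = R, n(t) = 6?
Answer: -2624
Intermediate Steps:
Y(G) = 1 (Y(G) = (-1)² = 1)
D(s, A) = 30 + A (D(s, A) = A + 6*5 = A + 30 = 30 + A)
(0 + 64)*(-10 - D(d(x(2², 6), 3), Y(Q(4)))) = (0 + 64)*(-10 - (30 + 1)) = 64*(-10 - 1*31) = 64*(-10 - 31) = 64*(-41) = -2624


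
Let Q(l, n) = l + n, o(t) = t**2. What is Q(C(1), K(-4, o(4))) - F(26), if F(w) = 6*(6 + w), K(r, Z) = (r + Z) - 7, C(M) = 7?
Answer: -180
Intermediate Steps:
K(r, Z) = -7 + Z + r (K(r, Z) = (Z + r) - 7 = -7 + Z + r)
F(w) = 36 + 6*w
Q(C(1), K(-4, o(4))) - F(26) = (7 + (-7 + 4**2 - 4)) - (36 + 6*26) = (7 + (-7 + 16 - 4)) - (36 + 156) = (7 + 5) - 1*192 = 12 - 192 = -180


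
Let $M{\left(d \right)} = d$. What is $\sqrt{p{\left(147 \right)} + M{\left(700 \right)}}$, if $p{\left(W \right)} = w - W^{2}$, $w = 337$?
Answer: $2 i \sqrt{5143} \approx 143.43 i$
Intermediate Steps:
$p{\left(W \right)} = 337 - W^{2}$
$\sqrt{p{\left(147 \right)} + M{\left(700 \right)}} = \sqrt{\left(337 - 147^{2}\right) + 700} = \sqrt{\left(337 - 21609\right) + 700} = \sqrt{-21272 + 700} = \sqrt{-20572} = 2 i \sqrt{5143}$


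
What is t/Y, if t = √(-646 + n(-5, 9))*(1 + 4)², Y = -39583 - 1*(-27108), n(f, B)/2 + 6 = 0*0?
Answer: -I*√658/499 ≈ -0.051406*I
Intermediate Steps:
n(f, B) = -12 (n(f, B) = -12 + 2*(0*0) = -12 + 2*0 = -12 + 0 = -12)
Y = -12475 (Y = -39583 + 27108 = -12475)
t = 25*I*√658 (t = √(-646 - 12)*(1 + 4)² = √(-658)*5² = (I*√658)*25 = 25*I*√658 ≈ 641.29*I)
t/Y = (25*I*√658)/(-12475) = (25*I*√658)*(-1/12475) = -I*√658/499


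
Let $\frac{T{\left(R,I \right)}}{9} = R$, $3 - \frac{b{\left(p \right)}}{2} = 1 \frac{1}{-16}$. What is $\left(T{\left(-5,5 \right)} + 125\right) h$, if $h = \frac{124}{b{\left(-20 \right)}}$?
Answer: $\frac{79360}{49} \approx 1619.6$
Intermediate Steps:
$b{\left(p \right)} = \frac{49}{8}$ ($b{\left(p \right)} = 6 - 2 \cdot 1 \frac{1}{-16} = 6 - 2 \cdot 1 \left(- \frac{1}{16}\right) = 6 - - \frac{1}{8} = 6 + \frac{1}{8} = \frac{49}{8}$)
$T{\left(R,I \right)} = 9 R$
$h = \frac{992}{49}$ ($h = \frac{124}{\frac{49}{8}} = 124 \cdot \frac{8}{49} = \frac{992}{49} \approx 20.245$)
$\left(T{\left(-5,5 \right)} + 125\right) h = \left(9 \left(-5\right) + 125\right) \frac{992}{49} = \left(-45 + 125\right) \frac{992}{49} = 80 \cdot \frac{992}{49} = \frac{79360}{49}$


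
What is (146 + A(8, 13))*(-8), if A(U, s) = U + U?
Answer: -1296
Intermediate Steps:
A(U, s) = 2*U
(146 + A(8, 13))*(-8) = (146 + 2*8)*(-8) = (146 + 16)*(-8) = 162*(-8) = -1296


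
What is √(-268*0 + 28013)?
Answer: √28013 ≈ 167.37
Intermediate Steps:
√(-268*0 + 28013) = √(0 + 28013) = √28013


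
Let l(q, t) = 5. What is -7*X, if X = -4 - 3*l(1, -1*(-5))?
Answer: 133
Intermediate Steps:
X = -19 (X = -4 - 3*5 = -4 - 15 = -19)
-7*X = -7*(-19) = 133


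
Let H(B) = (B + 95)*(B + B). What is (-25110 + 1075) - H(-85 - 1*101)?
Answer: -57887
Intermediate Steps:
H(B) = 2*B*(95 + B) (H(B) = (95 + B)*(2*B) = 2*B*(95 + B))
(-25110 + 1075) - H(-85 - 1*101) = (-25110 + 1075) - 2*(-85 - 1*101)*(95 + (-85 - 1*101)) = -24035 - 2*(-85 - 101)*(95 + (-85 - 101)) = -24035 - 2*(-186)*(95 - 186) = -24035 - 2*(-186)*(-91) = -24035 - 1*33852 = -24035 - 33852 = -57887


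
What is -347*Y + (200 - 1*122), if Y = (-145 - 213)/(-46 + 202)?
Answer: 68197/78 ≈ 874.32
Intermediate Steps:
Y = -179/78 (Y = -358/156 = -358*1/156 = -179/78 ≈ -2.2949)
-347*Y + (200 - 1*122) = -347*(-179/78) + (200 - 1*122) = 62113/78 + (200 - 122) = 62113/78 + 78 = 68197/78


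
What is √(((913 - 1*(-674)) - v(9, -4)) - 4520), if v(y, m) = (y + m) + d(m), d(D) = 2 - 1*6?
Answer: 3*I*√326 ≈ 54.166*I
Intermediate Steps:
d(D) = -4 (d(D) = 2 - 6 = -4)
v(y, m) = -4 + m + y (v(y, m) = (y + m) - 4 = (m + y) - 4 = -4 + m + y)
√(((913 - 1*(-674)) - v(9, -4)) - 4520) = √(((913 - 1*(-674)) - (-4 - 4 + 9)) - 4520) = √(((913 + 674) - 1*1) - 4520) = √((1587 - 1) - 4520) = √(1586 - 4520) = √(-2934) = 3*I*√326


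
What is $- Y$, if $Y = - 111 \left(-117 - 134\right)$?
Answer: $-27861$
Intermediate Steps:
$Y = 27861$ ($Y = \left(-111\right) \left(-251\right) = 27861$)
$- Y = \left(-1\right) 27861 = -27861$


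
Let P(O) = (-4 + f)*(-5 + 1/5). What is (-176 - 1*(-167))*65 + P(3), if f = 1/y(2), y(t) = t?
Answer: -2841/5 ≈ -568.20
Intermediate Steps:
f = ½ (f = 1/2 = ½ ≈ 0.50000)
P(O) = 84/5 (P(O) = (-4 + ½)*(-5 + 1/5) = -7*(-5 + ⅕)/2 = -7/2*(-24/5) = 84/5)
(-176 - 1*(-167))*65 + P(3) = (-176 - 1*(-167))*65 + 84/5 = (-176 + 167)*65 + 84/5 = -9*65 + 84/5 = -585 + 84/5 = -2841/5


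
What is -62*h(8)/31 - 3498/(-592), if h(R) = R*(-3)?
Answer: 15957/296 ≈ 53.909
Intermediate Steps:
h(R) = -3*R
-62*h(8)/31 - 3498/(-592) = -62*(-3*8)/31 - 3498/(-592) = -(-1488)/31 - 3498*(-1)/592 = -62*(-24/31) - 1*(-1749/296) = 48 + 1749/296 = 15957/296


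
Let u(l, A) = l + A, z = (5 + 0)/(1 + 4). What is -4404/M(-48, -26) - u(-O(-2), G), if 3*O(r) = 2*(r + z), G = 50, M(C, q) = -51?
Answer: 1820/51 ≈ 35.686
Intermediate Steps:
z = 1 (z = 5/5 = 5*(⅕) = 1)
O(r) = ⅔ + 2*r/3 (O(r) = (2*(r + 1))/3 = (2*(1 + r))/3 = (2 + 2*r)/3 = ⅔ + 2*r/3)
u(l, A) = A + l
-4404/M(-48, -26) - u(-O(-2), G) = -4404/(-51) - (50 - (⅔ + (⅔)*(-2))) = -4404*(-1/51) - (50 - (⅔ - 4/3)) = 1468/17 - (50 - 1*(-⅔)) = 1468/17 - (50 + ⅔) = 1468/17 - 1*152/3 = 1468/17 - 152/3 = 1820/51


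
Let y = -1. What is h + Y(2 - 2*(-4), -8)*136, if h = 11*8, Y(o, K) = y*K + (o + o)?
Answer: 3896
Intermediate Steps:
Y(o, K) = -K + 2*o (Y(o, K) = -K + (o + o) = -K + 2*o)
h = 88
h + Y(2 - 2*(-4), -8)*136 = 88 + (-1*(-8) + 2*(2 - 2*(-4)))*136 = 88 + (8 + 2*(2 + 8))*136 = 88 + (8 + 2*10)*136 = 88 + (8 + 20)*136 = 88 + 28*136 = 88 + 3808 = 3896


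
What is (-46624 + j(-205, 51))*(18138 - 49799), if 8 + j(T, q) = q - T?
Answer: 1468310536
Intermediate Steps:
j(T, q) = -8 + q - T (j(T, q) = -8 + (q - T) = -8 + q - T)
(-46624 + j(-205, 51))*(18138 - 49799) = (-46624 + (-8 + 51 - 1*(-205)))*(18138 - 49799) = (-46624 + (-8 + 51 + 205))*(-31661) = (-46624 + 248)*(-31661) = -46376*(-31661) = 1468310536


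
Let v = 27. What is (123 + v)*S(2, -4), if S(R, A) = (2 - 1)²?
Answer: 150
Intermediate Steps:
S(R, A) = 1 (S(R, A) = 1² = 1)
(123 + v)*S(2, -4) = (123 + 27)*1 = 150*1 = 150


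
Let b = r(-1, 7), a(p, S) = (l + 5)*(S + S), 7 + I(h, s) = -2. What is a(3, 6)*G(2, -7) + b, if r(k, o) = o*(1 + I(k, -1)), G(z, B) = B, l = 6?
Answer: -980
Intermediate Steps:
I(h, s) = -9 (I(h, s) = -7 - 2 = -9)
r(k, o) = -8*o (r(k, o) = o*(1 - 9) = o*(-8) = -8*o)
a(p, S) = 22*S (a(p, S) = (6 + 5)*(S + S) = 11*(2*S) = 22*S)
b = -56 (b = -8*7 = -56)
a(3, 6)*G(2, -7) + b = (22*6)*(-7) - 56 = 132*(-7) - 56 = -924 - 56 = -980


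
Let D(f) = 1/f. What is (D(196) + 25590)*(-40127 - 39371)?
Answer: -199366714109/98 ≈ -2.0344e+9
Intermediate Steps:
(D(196) + 25590)*(-40127 - 39371) = (1/196 + 25590)*(-40127 - 39371) = (1/196 + 25590)*(-79498) = (5015641/196)*(-79498) = -199366714109/98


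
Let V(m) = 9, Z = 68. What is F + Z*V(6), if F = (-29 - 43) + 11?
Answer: 551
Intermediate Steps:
F = -61 (F = -72 + 11 = -61)
F + Z*V(6) = -61 + 68*9 = -61 + 612 = 551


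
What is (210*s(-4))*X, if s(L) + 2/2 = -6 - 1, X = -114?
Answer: 191520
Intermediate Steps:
s(L) = -8 (s(L) = -1 + (-6 - 1) = -1 - 7 = -8)
(210*s(-4))*X = (210*(-8))*(-114) = -1680*(-114) = 191520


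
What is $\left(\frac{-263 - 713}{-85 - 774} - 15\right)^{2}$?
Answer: $\frac{141824281}{737881} \approx 192.2$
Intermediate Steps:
$\left(\frac{-263 - 713}{-85 - 774} - 15\right)^{2} = \left(- \frac{976}{-859} - 15\right)^{2} = \left(\left(-976\right) \left(- \frac{1}{859}\right) - 15\right)^{2} = \left(\frac{976}{859} - 15\right)^{2} = \left(- \frac{11909}{859}\right)^{2} = \frac{141824281}{737881}$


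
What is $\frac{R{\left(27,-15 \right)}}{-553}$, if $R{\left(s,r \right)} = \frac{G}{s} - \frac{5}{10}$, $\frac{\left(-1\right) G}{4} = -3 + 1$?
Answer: $\frac{11}{29862} \approx 0.00036836$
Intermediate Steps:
$G = 8$ ($G = - 4 \left(-3 + 1\right) = \left(-4\right) \left(-2\right) = 8$)
$R{\left(s,r \right)} = - \frac{1}{2} + \frac{8}{s}$ ($R{\left(s,r \right)} = \frac{8}{s} - \frac{5}{10} = \frac{8}{s} - \frac{1}{2} = - \frac{1}{2} + \frac{8}{s}$)
$\frac{R{\left(27,-15 \right)}}{-553} = \frac{\frac{1}{2} \cdot \frac{1}{27} \left(16 - 27\right)}{-553} = \frac{1}{2} \cdot \frac{1}{27} \left(16 - 27\right) \left(- \frac{1}{553}\right) = \frac{1}{2} \cdot \frac{1}{27} \left(-11\right) \left(- \frac{1}{553}\right) = \left(- \frac{11}{54}\right) \left(- \frac{1}{553}\right) = \frac{11}{29862}$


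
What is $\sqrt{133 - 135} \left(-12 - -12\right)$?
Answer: $0$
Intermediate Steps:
$\sqrt{133 - 135} \left(-12 - -12\right) = \sqrt{-2} \left(-12 + 12\right) = i \sqrt{2} \cdot 0 = 0$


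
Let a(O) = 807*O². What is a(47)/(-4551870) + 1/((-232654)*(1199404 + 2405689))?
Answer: -124599127410148238/318152690711988095 ≈ -0.39163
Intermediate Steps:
a(47)/(-4551870) + 1/((-232654)*(1199404 + 2405689)) = (807*47²)/(-4551870) + 1/((-232654)*(1199404 + 2405689)) = (807*2209)*(-1/4551870) - 1/232654/3605093 = 1782663*(-1/4551870) - 1/232654*1/3605093 = -594221/1517290 - 1/838739306822 = -124599127410148238/318152690711988095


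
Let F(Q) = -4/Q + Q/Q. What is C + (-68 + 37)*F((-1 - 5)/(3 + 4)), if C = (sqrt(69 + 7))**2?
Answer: -299/3 ≈ -99.667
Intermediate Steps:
F(Q) = 1 - 4/Q (F(Q) = -4/Q + 1 = 1 - 4/Q)
C = 76 (C = (sqrt(76))**2 = (2*sqrt(19))**2 = 76)
C + (-68 + 37)*F((-1 - 5)/(3 + 4)) = 76 + (-68 + 37)*((-4 + (-1 - 5)/(3 + 4))/(((-1 - 5)/(3 + 4)))) = 76 - 31*(-4 - 6/7)/((-6/7)) = 76 - 31*(-4 - 6*1/7)/((-6*1/7)) = 76 - 31*(-4 - 6/7)/(-6/7) = 76 - (-217)*(-34)/(6*7) = 76 - 31*17/3 = 76 - 527/3 = -299/3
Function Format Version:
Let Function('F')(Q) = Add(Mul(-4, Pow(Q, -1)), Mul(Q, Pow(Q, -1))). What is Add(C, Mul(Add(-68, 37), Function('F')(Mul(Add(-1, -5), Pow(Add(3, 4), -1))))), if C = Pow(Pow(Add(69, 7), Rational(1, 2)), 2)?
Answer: Rational(-299, 3) ≈ -99.667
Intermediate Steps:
Function('F')(Q) = Add(1, Mul(-4, Pow(Q, -1))) (Function('F')(Q) = Add(Mul(-4, Pow(Q, -1)), 1) = Add(1, Mul(-4, Pow(Q, -1))))
C = 76 (C = Pow(Pow(76, Rational(1, 2)), 2) = Pow(Mul(2, Pow(19, Rational(1, 2))), 2) = 76)
Add(C, Mul(Add(-68, 37), Function('F')(Mul(Add(-1, -5), Pow(Add(3, 4), -1))))) = Add(76, Mul(Add(-68, 37), Mul(Pow(Mul(Add(-1, -5), Pow(Add(3, 4), -1)), -1), Add(-4, Mul(Add(-1, -5), Pow(Add(3, 4), -1)))))) = Add(76, Mul(-31, Mul(Pow(Mul(-6, Pow(7, -1)), -1), Add(-4, Mul(-6, Pow(7, -1)))))) = Add(76, Mul(-31, Mul(Pow(Mul(-6, Rational(1, 7)), -1), Add(-4, Mul(-6, Rational(1, 7)))))) = Add(76, Mul(-31, Mul(Pow(Rational(-6, 7), -1), Add(-4, Rational(-6, 7))))) = Add(76, Mul(-31, Mul(Rational(-7, 6), Rational(-34, 7)))) = Add(76, Mul(-31, Rational(17, 3))) = Add(76, Rational(-527, 3)) = Rational(-299, 3)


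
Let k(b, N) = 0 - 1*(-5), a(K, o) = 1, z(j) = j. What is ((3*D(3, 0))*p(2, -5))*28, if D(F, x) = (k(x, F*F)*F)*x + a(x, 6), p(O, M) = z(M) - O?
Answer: -588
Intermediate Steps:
k(b, N) = 5 (k(b, N) = 0 + 5 = 5)
p(O, M) = M - O
D(F, x) = 1 + 5*F*x (D(F, x) = (5*F)*x + 1 = 5*F*x + 1 = 1 + 5*F*x)
((3*D(3, 0))*p(2, -5))*28 = ((3*(1 + 5*3*0))*(-5 - 1*2))*28 = ((3*(1 + 0))*(-5 - 2))*28 = ((3*1)*(-7))*28 = (3*(-7))*28 = -21*28 = -588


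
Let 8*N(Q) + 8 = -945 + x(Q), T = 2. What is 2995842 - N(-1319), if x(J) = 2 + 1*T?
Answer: 23967685/8 ≈ 2.9960e+6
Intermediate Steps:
x(J) = 4 (x(J) = 2 + 1*2 = 2 + 2 = 4)
N(Q) = -949/8 (N(Q) = -1 + (-945 + 4)/8 = -1 + (⅛)*(-941) = -1 - 941/8 = -949/8)
2995842 - N(-1319) = 2995842 - 1*(-949/8) = 2995842 + 949/8 = 23967685/8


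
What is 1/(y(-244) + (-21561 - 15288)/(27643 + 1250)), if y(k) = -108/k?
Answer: -587491/489226 ≈ -1.2009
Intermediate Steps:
1/(y(-244) + (-21561 - 15288)/(27643 + 1250)) = 1/(-108/(-244) + (-21561 - 15288)/(27643 + 1250)) = 1/(-108*(-1/244) - 36849/28893) = 1/(27/61 - 36849*1/28893) = 1/(27/61 - 12283/9631) = 1/(-489226/587491) = -587491/489226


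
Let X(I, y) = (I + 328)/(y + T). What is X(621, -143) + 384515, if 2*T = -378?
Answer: 127658031/332 ≈ 3.8451e+5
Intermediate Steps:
T = -189 (T = (½)*(-378) = -189)
X(I, y) = (328 + I)/(-189 + y) (X(I, y) = (I + 328)/(y - 189) = (328 + I)/(-189 + y))
X(621, -143) + 384515 = (328 + 621)/(-189 - 143) + 384515 = 949/(-332) + 384515 = -1/332*949 + 384515 = -949/332 + 384515 = 127658031/332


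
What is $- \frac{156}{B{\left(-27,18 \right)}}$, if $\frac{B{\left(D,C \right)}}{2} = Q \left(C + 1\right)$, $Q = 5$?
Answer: $- \frac{78}{95} \approx -0.82105$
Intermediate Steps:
$B{\left(D,C \right)} = 10 + 10 C$ ($B{\left(D,C \right)} = 2 \cdot 5 \left(C + 1\right) = 2 \cdot 5 \left(1 + C\right) = 2 \left(5 + 5 C\right) = 10 + 10 C$)
$- \frac{156}{B{\left(-27,18 \right)}} = - \frac{156}{10 + 10 \cdot 18} = - \frac{156}{10 + 180} = - \frac{156}{190} = \left(-156\right) \frac{1}{190} = - \frac{78}{95}$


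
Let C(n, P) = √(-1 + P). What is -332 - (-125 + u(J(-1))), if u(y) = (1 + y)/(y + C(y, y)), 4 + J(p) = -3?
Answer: -3947/19 - 4*I*√2/19 ≈ -207.74 - 0.29773*I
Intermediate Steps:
J(p) = -7 (J(p) = -4 - 3 = -7)
u(y) = (1 + y)/(y + √(-1 + y))
-332 - (-125 + u(J(-1))) = -332 - (-125 + (1 - 7)/(-7 + √(-1 - 7))) = -332 - (-125 - 6/(-7 + √(-8))) = -332 - (-125 - 6/(-7 + 2*I*√2)) = -332 + (125 + 6/(-7 + 2*I*√2)) = -207 + 6/(-7 + 2*I*√2)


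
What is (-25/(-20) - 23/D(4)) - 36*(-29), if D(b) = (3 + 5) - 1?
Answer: 29175/28 ≈ 1042.0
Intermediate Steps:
D(b) = 7 (D(b) = 8 - 1 = 7)
(-25/(-20) - 23/D(4)) - 36*(-29) = (-25/(-20) - 23/7) - 36*(-29) = (-25*(-1/20) - 23*⅐) + 1044 = (5/4 - 23/7) + 1044 = -57/28 + 1044 = 29175/28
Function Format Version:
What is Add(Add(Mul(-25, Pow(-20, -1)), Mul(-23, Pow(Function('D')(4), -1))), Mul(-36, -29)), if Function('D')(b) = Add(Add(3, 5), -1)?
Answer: Rational(29175, 28) ≈ 1042.0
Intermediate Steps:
Function('D')(b) = 7 (Function('D')(b) = Add(8, -1) = 7)
Add(Add(Mul(-25, Pow(-20, -1)), Mul(-23, Pow(Function('D')(4), -1))), Mul(-36, -29)) = Add(Add(Mul(-25, Pow(-20, -1)), Mul(-23, Pow(7, -1))), Mul(-36, -29)) = Add(Add(Mul(-25, Rational(-1, 20)), Mul(-23, Rational(1, 7))), 1044) = Add(Add(Rational(5, 4), Rational(-23, 7)), 1044) = Add(Rational(-57, 28), 1044) = Rational(29175, 28)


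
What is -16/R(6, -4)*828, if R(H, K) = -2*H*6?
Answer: 184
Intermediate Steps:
R(H, K) = -12*H
-16/R(6, -4)*828 = -16/((-12*6))*828 = -16/(-72)*828 = -16*(-1/72)*828 = (2/9)*828 = 184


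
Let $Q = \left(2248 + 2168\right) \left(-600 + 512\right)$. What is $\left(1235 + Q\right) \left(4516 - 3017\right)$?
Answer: $-580672127$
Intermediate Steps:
$Q = -388608$ ($Q = 4416 \left(-88\right) = -388608$)
$\left(1235 + Q\right) \left(4516 - 3017\right) = \left(1235 - 388608\right) \left(4516 - 3017\right) = \left(-387373\right) 1499 = -580672127$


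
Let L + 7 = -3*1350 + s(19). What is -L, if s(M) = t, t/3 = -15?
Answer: 4102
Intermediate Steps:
t = -45 (t = 3*(-15) = -45)
s(M) = -45
L = -4102 (L = -7 + (-3*1350 - 45) = -7 + (-4050 - 45) = -7 - 4095 = -4102)
-L = -1*(-4102) = 4102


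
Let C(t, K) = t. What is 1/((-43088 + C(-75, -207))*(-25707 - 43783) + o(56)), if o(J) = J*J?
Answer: 1/2999400006 ≈ 3.3340e-10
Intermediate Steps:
o(J) = J**2
1/((-43088 + C(-75, -207))*(-25707 - 43783) + o(56)) = 1/((-43088 - 75)*(-25707 - 43783) + 56**2) = 1/(-43163*(-69490) + 3136) = 1/(2999396870 + 3136) = 1/2999400006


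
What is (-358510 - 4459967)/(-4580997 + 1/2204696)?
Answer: 10623276967992/10099705761911 ≈ 1.0518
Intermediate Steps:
(-358510 - 4459967)/(-4580997 + 1/2204696) = -4818477/(-4580997 + 1/2204696) = -4818477/(-10099705761911/2204696) = -4818477*(-2204696/10099705761911) = 10623276967992/10099705761911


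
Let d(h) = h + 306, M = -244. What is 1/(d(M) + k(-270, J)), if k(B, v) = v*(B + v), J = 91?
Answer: -1/16227 ≈ -6.1626e-5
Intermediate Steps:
d(h) = 306 + h
1/(d(M) + k(-270, J)) = 1/((306 - 244) + 91*(-270 + 91)) = 1/(62 + 91*(-179)) = 1/(62 - 16289) = 1/(-16227) = -1/16227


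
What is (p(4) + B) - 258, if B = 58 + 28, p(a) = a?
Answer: -168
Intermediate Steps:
B = 86
(p(4) + B) - 258 = (4 + 86) - 258 = 90 - 258 = -168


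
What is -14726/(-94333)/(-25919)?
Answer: -14726/2445017027 ≈ -6.0229e-6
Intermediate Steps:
-14726/(-94333)/(-25919) = -14726*(-1/94333)*(-1/25919) = (14726/94333)*(-1/25919) = -14726/2445017027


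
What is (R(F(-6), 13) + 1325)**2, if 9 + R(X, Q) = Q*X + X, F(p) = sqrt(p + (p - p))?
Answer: 1730680 + 36848*I*sqrt(6) ≈ 1.7307e+6 + 90259.0*I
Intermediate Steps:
F(p) = sqrt(p) (F(p) = sqrt(p + 0) = sqrt(p))
R(X, Q) = -9 + X + Q*X (R(X, Q) = -9 + (Q*X + X) = -9 + (X + Q*X) = -9 + X + Q*X)
(R(F(-6), 13) + 1325)**2 = ((-9 + sqrt(-6) + 13*sqrt(-6)) + 1325)**2 = ((-9 + I*sqrt(6) + 13*(I*sqrt(6))) + 1325)**2 = ((-9 + I*sqrt(6) + 13*I*sqrt(6)) + 1325)**2 = ((-9 + 14*I*sqrt(6)) + 1325)**2 = (1316 + 14*I*sqrt(6))**2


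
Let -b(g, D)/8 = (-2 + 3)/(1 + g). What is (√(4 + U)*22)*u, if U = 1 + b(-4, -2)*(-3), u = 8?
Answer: 176*I*√3 ≈ 304.84*I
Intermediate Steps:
b(g, D) = -8/(1 + g) (b(g, D) = -8*(-2 + 3)/(1 + g) = -8/(1 + g))
U = -7 (U = 1 - 8/(1 - 4)*(-3) = 1 - 8/(-3)*(-3) = 1 - 8*(-⅓)*(-3) = 1 + (8/3)*(-3) = 1 - 8 = -7)
(√(4 + U)*22)*u = (√(4 - 7)*22)*8 = (√(-3)*22)*8 = ((I*√3)*22)*8 = (22*I*√3)*8 = 176*I*√3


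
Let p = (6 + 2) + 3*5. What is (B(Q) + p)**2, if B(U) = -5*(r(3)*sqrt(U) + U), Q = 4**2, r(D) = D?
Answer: 13689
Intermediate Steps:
Q = 16
B(U) = -15*sqrt(U) - 5*U (B(U) = -5*(3*sqrt(U) + U) = -5*(U + 3*sqrt(U)) = -15*sqrt(U) - 5*U)
p = 23 (p = 8 + 15 = 23)
(B(Q) + p)**2 = ((-15*sqrt(16) - 5*16) + 23)**2 = ((-15*4 - 80) + 23)**2 = ((-60 - 80) + 23)**2 = (-140 + 23)**2 = (-117)**2 = 13689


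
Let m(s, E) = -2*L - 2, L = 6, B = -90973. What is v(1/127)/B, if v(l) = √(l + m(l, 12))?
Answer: -I*√225679/11553571 ≈ -4.1118e-5*I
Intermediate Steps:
m(s, E) = -14 (m(s, E) = -2*6 - 2 = -12 - 2 = -14)
v(l) = √(-14 + l) (v(l) = √(l - 14) = √(-14 + l))
v(1/127)/B = √(-14 + 1/127)/(-90973) = √(-14 + 1/127)*(-1/90973) = √(-1777/127)*(-1/90973) = (I*√225679/127)*(-1/90973) = -I*√225679/11553571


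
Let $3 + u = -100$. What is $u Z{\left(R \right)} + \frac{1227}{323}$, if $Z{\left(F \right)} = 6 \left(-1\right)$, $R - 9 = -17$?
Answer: $\frac{200841}{323} \approx 621.8$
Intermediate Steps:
$R = -8$ ($R = 9 - 17 = -8$)
$u = -103$ ($u = -3 - 100 = -103$)
$Z{\left(F \right)} = -6$
$u Z{\left(R \right)} + \frac{1227}{323} = \left(-103\right) \left(-6\right) + \frac{1227}{323} = 618 + 1227 \cdot \frac{1}{323} = 618 + \frac{1227}{323} = \frac{200841}{323}$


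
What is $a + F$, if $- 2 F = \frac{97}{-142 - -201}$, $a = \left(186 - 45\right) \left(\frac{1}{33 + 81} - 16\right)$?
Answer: $- \frac{2528511}{1121} \approx -2255.6$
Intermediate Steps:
$a = - \frac{85681}{38}$ ($a = 141 \left(\frac{1}{114} - 16\right) = 141 \left(- \frac{1823}{114}\right) = - \frac{85681}{38} \approx -2254.8$)
$F = - \frac{97}{118}$ ($F = - \frac{97 \frac{1}{-142 - -201}}{2} = - \frac{97 \frac{1}{-142 + 201}}{2} = - \frac{97 \cdot \frac{1}{59}}{2} = \left(- \frac{1}{2}\right) \frac{97}{59} = - \frac{97}{118} \approx -0.82203$)
$a + F = - \frac{85681}{38} - \frac{97}{118} = - \frac{2528511}{1121}$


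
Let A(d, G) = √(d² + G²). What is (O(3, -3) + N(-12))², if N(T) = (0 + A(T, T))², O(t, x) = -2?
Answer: 81796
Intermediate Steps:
A(d, G) = √(G² + d²)
N(T) = 2*T² (N(T) = (0 + √(T² + T²))² = (0 + √(2*T²))² = (0 + √2*√(T²))² = (√2*√(T²))² = 2*T²)
(O(3, -3) + N(-12))² = (-2 + 2*(-12)²)² = (-2 + 2*144)² = (-2 + 288)² = 286² = 81796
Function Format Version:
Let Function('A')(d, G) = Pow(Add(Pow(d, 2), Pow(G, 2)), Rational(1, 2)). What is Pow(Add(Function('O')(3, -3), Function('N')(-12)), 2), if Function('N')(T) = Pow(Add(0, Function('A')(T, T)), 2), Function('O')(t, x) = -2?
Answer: 81796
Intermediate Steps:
Function('A')(d, G) = Pow(Add(Pow(G, 2), Pow(d, 2)), Rational(1, 2))
Function('N')(T) = Mul(2, Pow(T, 2)) (Function('N')(T) = Pow(Add(0, Pow(Add(Pow(T, 2), Pow(T, 2)), Rational(1, 2))), 2) = Pow(Add(0, Pow(Mul(2, Pow(T, 2)), Rational(1, 2))), 2) = Pow(Add(0, Mul(Pow(2, Rational(1, 2)), Pow(Pow(T, 2), Rational(1, 2)))), 2) = Pow(Mul(Pow(2, Rational(1, 2)), Pow(Pow(T, 2), Rational(1, 2))), 2) = Mul(2, Pow(T, 2)))
Pow(Add(Function('O')(3, -3), Function('N')(-12)), 2) = Pow(Add(-2, Mul(2, Pow(-12, 2))), 2) = Pow(Add(-2, Mul(2, 144)), 2) = Pow(Add(-2, 288), 2) = Pow(286, 2) = 81796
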